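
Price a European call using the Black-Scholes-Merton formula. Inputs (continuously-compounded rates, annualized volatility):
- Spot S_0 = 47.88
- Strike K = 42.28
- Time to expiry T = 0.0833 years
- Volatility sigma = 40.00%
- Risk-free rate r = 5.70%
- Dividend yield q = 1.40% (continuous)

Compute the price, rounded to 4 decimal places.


d1 = (ln(S/K) + (r - q + 0.5*sigma^2) * T) / (sigma * sqrt(T)) = 1.16615996
d2 = d1 - sigma * sqrt(T) = 1.05071301
exp(-rT) = 0.99526315; exp(-qT) = 0.99883448
C = S_0 * exp(-qT) * N(d1) - K * exp(-rT) * N(d2)
N(d1) = 0.87822511; N(d2) = 0.85330479
C = 47.8800 * 0.99883448 * 0.87822511 - 42.2800 * 0.99526315 * 0.85330479 = 6.0936

Answer: Price = 6.0936


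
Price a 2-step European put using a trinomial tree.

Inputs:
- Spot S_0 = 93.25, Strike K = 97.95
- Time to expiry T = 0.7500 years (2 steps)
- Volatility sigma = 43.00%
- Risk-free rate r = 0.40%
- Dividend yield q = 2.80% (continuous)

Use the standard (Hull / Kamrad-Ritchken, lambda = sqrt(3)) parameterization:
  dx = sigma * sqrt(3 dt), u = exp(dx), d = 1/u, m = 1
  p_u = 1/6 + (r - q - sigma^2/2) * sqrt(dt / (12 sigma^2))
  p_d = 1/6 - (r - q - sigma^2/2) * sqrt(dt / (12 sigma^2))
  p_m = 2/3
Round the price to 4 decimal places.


dt = T/N = 0.375000; dx = sigma*sqrt(3*dt) = 0.456084
u = exp(dx) = 1.577883; d = 1/u = 0.633761
p_u = 0.118793, p_m = 0.666667, p_d = 0.214540
Discount per step: exp(-r*dt) = 0.998501
Stock lattice S(k, j) with j the centered position index:
  k=0: S(0,+0) = 93.2500
  k=1: S(1,-1) = 59.0982; S(1,+0) = 93.2500; S(1,+1) = 147.1376
  k=2: S(2,-2) = 37.4541; S(2,-1) = 59.0982; S(2,+0) = 93.2500; S(2,+1) = 147.1376; S(2,+2) = 232.1658
Terminal payoffs V(N, j) = max(K - S_T, 0):
  V(2,-2) = 60.495895; V(2,-1) = 38.851817; V(2,+0) = 4.700000; V(2,+1) = 0.000000; V(2,+2) = 0.000000
Backward induction: V(k, j) = exp(-r*dt) * [p_u * V(k+1, j+1) + p_m * V(k+1, j) + p_d * V(k+1, j-1)]
  V(1,-1) = exp(-r*dt) * [p_u*4.700000 + p_m*38.851817 + p_d*60.495895] = 39.379231
  V(1,+0) = exp(-r*dt) * [p_u*0.000000 + p_m*4.700000 + p_d*38.851817] = 11.451422
  V(1,+1) = exp(-r*dt) * [p_u*0.000000 + p_m*0.000000 + p_d*4.700000] = 1.006828
  V(0,+0) = exp(-r*dt) * [p_u*1.006828 + p_m*11.451422 + p_d*39.379231] = 16.178031

Answer: Price = V(0,0) = 16.1780


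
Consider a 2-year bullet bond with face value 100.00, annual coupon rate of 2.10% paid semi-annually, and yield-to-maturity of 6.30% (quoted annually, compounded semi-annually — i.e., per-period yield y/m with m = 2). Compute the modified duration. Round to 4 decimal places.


Answer: Modified duration = 1.9075

Derivation:
Coupon per period c = face * coupon_rate / m = 1.050000
Periods per year m = 2; per-period yield y/m = 0.031500
Number of cashflows N = 4
Cashflows (t years, CF_t, discount factor 1/(1+y/m)^(m*t), PV):
  t = 0.5000: CF_t = 1.050000, DF = 0.969462, PV = 1.017935
  t = 1.0000: CF_t = 1.050000, DF = 0.939856, PV = 0.986849
  t = 1.5000: CF_t = 1.050000, DF = 0.911155, PV = 0.956713
  t = 2.0000: CF_t = 101.050000, DF = 0.883330, PV = 89.260515
Price P = sum_t PV_t = 92.222012
First compute Macaulay numerator sum_t t * PV_t:
  t * PV_t at t = 0.5000: 0.508968
  t * PV_t at t = 1.0000: 0.986849
  t * PV_t at t = 1.5000: 1.435069
  t * PV_t at t = 2.0000: 178.521030
Macaulay duration D = 181.451916 / 92.222012 = 1.967555
Modified duration = D / (1 + y/m) = 1.967555 / (1 + 0.031500) = 1.907470


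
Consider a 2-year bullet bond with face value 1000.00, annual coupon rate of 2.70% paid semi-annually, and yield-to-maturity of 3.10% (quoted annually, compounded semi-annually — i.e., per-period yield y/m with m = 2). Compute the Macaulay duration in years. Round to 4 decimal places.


Coupon per period c = face * coupon_rate / m = 13.500000
Periods per year m = 2; per-period yield y/m = 0.015500
Number of cashflows N = 4
Cashflows (t years, CF_t, discount factor 1/(1+y/m)^(m*t), PV):
  t = 0.5000: CF_t = 13.500000, DF = 0.984737, PV = 13.293944
  t = 1.0000: CF_t = 13.500000, DF = 0.969706, PV = 13.091033
  t = 1.5000: CF_t = 13.500000, DF = 0.954905, PV = 12.891219
  t = 2.0000: CF_t = 1013.500000, DF = 0.940330, PV = 953.024449
Price P = sum_t PV_t = 992.300644
Macaulay numerator sum_t t * PV_t:
  t * PV_t at t = 0.5000: 6.646972
  t * PV_t at t = 1.0000: 13.091033
  t * PV_t at t = 1.5000: 19.336828
  t * PV_t at t = 2.0000: 1906.048897
Macaulay duration D = (sum_t t * PV_t) / P = 1945.123731 / 992.300644 = 1.960216

Answer: Macaulay duration = 1.9602 years


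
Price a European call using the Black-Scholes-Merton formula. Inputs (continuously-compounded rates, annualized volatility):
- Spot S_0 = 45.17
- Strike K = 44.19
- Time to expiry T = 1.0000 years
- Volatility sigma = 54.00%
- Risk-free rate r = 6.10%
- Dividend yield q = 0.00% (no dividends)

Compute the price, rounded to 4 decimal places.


Answer: Price = 11.1349

Derivation:
d1 = (ln(S/K) + (r - q + 0.5*sigma^2) * T) / (sigma * sqrt(T)) = 0.42358265
d2 = d1 - sigma * sqrt(T) = -0.11641735
exp(-rT) = 0.94082324; exp(-qT) = 1.00000000
C = S_0 * exp(-qT) * N(d1) - K * exp(-rT) * N(d2)
N(d1) = 0.66406489; N(d2) = 0.45366089
C = 45.1700 * 1.00000000 * 0.66406489 - 44.1900 * 0.94082324 * 0.45366089 = 11.1349


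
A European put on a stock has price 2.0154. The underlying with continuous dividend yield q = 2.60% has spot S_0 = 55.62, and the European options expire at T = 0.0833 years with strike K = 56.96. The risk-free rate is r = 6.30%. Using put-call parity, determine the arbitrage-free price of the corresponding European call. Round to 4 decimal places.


Put-call parity: C - P = S_0 * exp(-qT) - K * exp(-rT).
S_0 * exp(-qT) = 55.6200 * 0.99783654 = 55.49966856
K * exp(-rT) = 56.9600 * 0.99476585 = 56.66186260
C = P + S*exp(-qT) - K*exp(-rT)
C = 2.0154 + 55.49966856 - 56.66186260 = 0.8532

Answer: Call price = 0.8532


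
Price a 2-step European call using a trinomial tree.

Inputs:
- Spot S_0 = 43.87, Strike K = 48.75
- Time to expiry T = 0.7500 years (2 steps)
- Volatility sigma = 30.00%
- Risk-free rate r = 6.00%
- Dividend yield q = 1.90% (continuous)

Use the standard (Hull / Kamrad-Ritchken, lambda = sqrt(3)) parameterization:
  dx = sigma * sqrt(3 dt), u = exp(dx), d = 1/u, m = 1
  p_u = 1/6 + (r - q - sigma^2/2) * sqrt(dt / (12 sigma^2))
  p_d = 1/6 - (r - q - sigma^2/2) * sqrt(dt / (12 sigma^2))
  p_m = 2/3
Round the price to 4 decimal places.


dt = T/N = 0.375000; dx = sigma*sqrt(3*dt) = 0.318198
u = exp(dx) = 1.374648; d = 1/u = 0.727459
p_u = 0.164310, p_m = 0.666667, p_d = 0.169024
Discount per step: exp(-r*dt) = 0.977751
Stock lattice S(k, j) with j the centered position index:
  k=0: S(0,+0) = 43.8700
  k=1: S(1,-1) = 31.9136; S(1,+0) = 43.8700; S(1,+1) = 60.3058
  k=2: S(2,-2) = 23.2158; S(2,-1) = 31.9136; S(2,+0) = 43.8700; S(2,+1) = 60.3058; S(2,+2) = 82.8993
Terminal payoffs V(N, j) = max(S_T - K, 0):
  V(2,-2) = 0.000000; V(2,-1) = 0.000000; V(2,+0) = 0.000000; V(2,+1) = 11.555829; V(2,+2) = 34.149317
Backward induction: V(k, j) = exp(-r*dt) * [p_u * V(k+1, j+1) + p_m * V(k+1, j) + p_d * V(k+1, j-1)]
  V(1,-1) = exp(-r*dt) * [p_u*0.000000 + p_m*0.000000 + p_d*0.000000] = 0.000000
  V(1,+0) = exp(-r*dt) * [p_u*11.555829 + p_m*0.000000 + p_d*0.000000] = 1.856490
  V(1,+1) = exp(-r*dt) * [p_u*34.149317 + p_m*11.555829 + p_d*0.000000] = 13.018707
  V(0,+0) = exp(-r*dt) * [p_u*13.018707 + p_m*1.856490 + p_d*0.000000] = 3.301630

Answer: Price = V(0,0) = 3.3016


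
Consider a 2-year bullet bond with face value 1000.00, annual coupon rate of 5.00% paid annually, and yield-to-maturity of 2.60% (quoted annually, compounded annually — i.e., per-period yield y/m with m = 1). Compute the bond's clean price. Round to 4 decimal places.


Answer: Price = 1046.1909

Derivation:
Coupon per period c = face * coupon_rate / m = 50.000000
Periods per year m = 1; per-period yield y/m = 0.026000
Number of cashflows N = 2
Cashflows (t years, CF_t, discount factor 1/(1+y/m)^(m*t), PV):
  t = 1.0000: CF_t = 50.000000, DF = 0.974659, PV = 48.732943
  t = 2.0000: CF_t = 1050.000000, DF = 0.949960, PV = 997.457907
Price P = sum_t PV_t = 1046.190851


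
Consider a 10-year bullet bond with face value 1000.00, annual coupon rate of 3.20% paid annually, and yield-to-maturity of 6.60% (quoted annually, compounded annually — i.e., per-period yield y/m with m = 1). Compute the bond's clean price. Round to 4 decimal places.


Answer: Price = 756.7195

Derivation:
Coupon per period c = face * coupon_rate / m = 32.000000
Periods per year m = 1; per-period yield y/m = 0.066000
Number of cashflows N = 10
Cashflows (t years, CF_t, discount factor 1/(1+y/m)^(m*t), PV):
  t = 1.0000: CF_t = 32.000000, DF = 0.938086, PV = 30.018762
  t = 2.0000: CF_t = 32.000000, DF = 0.880006, PV = 28.160189
  t = 3.0000: CF_t = 32.000000, DF = 0.825521, PV = 26.416688
  t = 4.0000: CF_t = 32.000000, DF = 0.774410, PV = 24.781133
  t = 5.0000: CF_t = 32.000000, DF = 0.726464, PV = 23.246842
  t = 6.0000: CF_t = 32.000000, DF = 0.681486, PV = 21.807544
  t = 7.0000: CF_t = 32.000000, DF = 0.639292, PV = 20.457358
  t = 8.0000: CF_t = 32.000000, DF = 0.599711, PV = 19.190767
  t = 9.0000: CF_t = 32.000000, DF = 0.562581, PV = 18.002596
  t = 10.0000: CF_t = 1032.000000, DF = 0.527750, PV = 544.637638
Price P = sum_t PV_t = 756.719516


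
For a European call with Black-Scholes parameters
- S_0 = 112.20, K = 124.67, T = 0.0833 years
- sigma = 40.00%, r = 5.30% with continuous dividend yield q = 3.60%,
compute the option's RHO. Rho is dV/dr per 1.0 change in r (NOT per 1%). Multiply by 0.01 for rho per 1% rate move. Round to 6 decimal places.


d1 = -0.8428732585; d2 = -0.9583202160
phi(d1) = 0.2796668521; exp(-qT) = 0.9970056919; exp(-rT) = 0.9955948313
N(d2) = 0.1689506564
Rho = K*T*exp(-rT)*N(d2) = 124.6700 * 0.0833 * 0.9955948313 * 0.1689506564 = 1.746825

Answer: Rho = 1.746825


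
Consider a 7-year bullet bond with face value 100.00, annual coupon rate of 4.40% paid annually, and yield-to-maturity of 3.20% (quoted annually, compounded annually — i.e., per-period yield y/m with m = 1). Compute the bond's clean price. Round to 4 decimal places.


Answer: Price = 107.4203

Derivation:
Coupon per period c = face * coupon_rate / m = 4.400000
Periods per year m = 1; per-period yield y/m = 0.032000
Number of cashflows N = 7
Cashflows (t years, CF_t, discount factor 1/(1+y/m)^(m*t), PV):
  t = 1.0000: CF_t = 4.400000, DF = 0.968992, PV = 4.263566
  t = 2.0000: CF_t = 4.400000, DF = 0.938946, PV = 4.131362
  t = 3.0000: CF_t = 4.400000, DF = 0.909831, PV = 4.003258
  t = 4.0000: CF_t = 4.400000, DF = 0.881620, PV = 3.879126
  t = 5.0000: CF_t = 4.400000, DF = 0.854283, PV = 3.758843
  t = 6.0000: CF_t = 4.400000, DF = 0.827793, PV = 3.642290
  t = 7.0000: CF_t = 104.400000, DF = 0.802125, PV = 83.741863
Price P = sum_t PV_t = 107.420308


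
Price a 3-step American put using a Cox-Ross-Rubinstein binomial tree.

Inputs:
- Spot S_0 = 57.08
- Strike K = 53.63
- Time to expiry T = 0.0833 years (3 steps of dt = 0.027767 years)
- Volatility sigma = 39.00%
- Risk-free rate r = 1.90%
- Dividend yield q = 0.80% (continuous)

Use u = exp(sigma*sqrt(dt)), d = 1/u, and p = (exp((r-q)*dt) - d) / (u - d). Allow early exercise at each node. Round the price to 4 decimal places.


Answer: Price = V(0,0) = 0.9614

Derivation:
dt = T/N = 0.027767
u = exp(sigma*sqrt(dt)) = 1.067145; d = 1/u = 0.937080
p = (exp((r-q)*dt) - d) / (u - d) = 0.486108
Discount per step: exp(-r*dt) = 0.999473
Stock lattice S(k, i) with i counting down-moves:
  k=0: S(0,0) = 57.0800
  k=1: S(1,0) = 60.9126; S(1,1) = 53.4885
  k=2: S(2,0) = 65.0026; S(2,1) = 57.0800; S(2,2) = 50.1230
  k=3: S(3,0) = 69.3672; S(3,1) = 60.9126; S(3,2) = 53.4885; S(3,3) = 46.9692
Terminal payoffs V(N, i) = max(K - S_T, 0):
  V(3,0) = 0.000000; V(3,1) = 0.000000; V(3,2) = 0.141494; V(3,3) = 6.660766
Backward induction: V(k, i) = exp(-r*dt) * [p * V(k+1, i) + (1-p) * V(k+1, i+1)]; then take max(V_cont, immediate exercise) for American.
  V(2,0) = exp(-r*dt) * [p*0.000000 + (1-p)*0.000000] = 0.000000; exercise = 0.000000; V(2,0) = max -> 0.000000
  V(2,1) = exp(-r*dt) * [p*0.000000 + (1-p)*0.141494] = 0.072674; exercise = 0.000000; V(2,1) = max -> 0.072674
  V(2,2) = exp(-r*dt) * [p*0.141494 + (1-p)*6.660766] = 3.489856; exercise = 3.507009; V(2,2) = max -> 3.507009
  V(1,0) = exp(-r*dt) * [p*0.000000 + (1-p)*0.072674] = 0.037327; exercise = 0.000000; V(1,0) = max -> 0.037327
  V(1,1) = exp(-r*dt) * [p*0.072674 + (1-p)*3.507009] = 1.836584; exercise = 0.141494; V(1,1) = max -> 1.836584
  V(0,0) = exp(-r*dt) * [p*0.037327 + (1-p)*1.836584] = 0.961444; exercise = 0.000000; V(0,0) = max -> 0.961444


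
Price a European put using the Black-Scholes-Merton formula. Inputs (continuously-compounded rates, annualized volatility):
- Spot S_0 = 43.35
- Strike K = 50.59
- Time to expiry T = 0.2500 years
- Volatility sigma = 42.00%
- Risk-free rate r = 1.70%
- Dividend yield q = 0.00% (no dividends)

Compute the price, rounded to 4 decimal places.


Answer: Price = 8.3875

Derivation:
d1 = (ln(S/K) + (r - q + 0.5*sigma^2) * T) / (sigma * sqrt(T)) = -0.61022488
d2 = d1 - sigma * sqrt(T) = -0.82022488
exp(-rT) = 0.99575902; exp(-qT) = 1.00000000
P = K * exp(-rT) * N(-d2) - S_0 * exp(-qT) * N(-d1)
N(-d1) = 0.72914358; N(-d2) = 0.79395604
P = 50.5900 * 0.99575902 * 0.79395604 - 43.3500 * 1.00000000 * 0.72914358 = 8.3875


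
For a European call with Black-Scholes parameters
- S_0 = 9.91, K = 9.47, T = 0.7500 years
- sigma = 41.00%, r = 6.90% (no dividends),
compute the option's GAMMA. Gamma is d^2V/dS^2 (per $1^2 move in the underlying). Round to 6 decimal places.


Answer: Gamma = 0.102404

Derivation:
d1 = 0.4511863961; d2 = 0.0961159805
phi(d1) = 0.3603342827; exp(-qT) = 1.0000000000; exp(-rT) = 0.9495662287
Gamma = exp(-qT) * phi(d1) / (S * sigma * sqrt(T)) = 1.0000000000 * 0.3603342827 / (9.9100 * 0.4100 * 0.8660254038) = 0.102404


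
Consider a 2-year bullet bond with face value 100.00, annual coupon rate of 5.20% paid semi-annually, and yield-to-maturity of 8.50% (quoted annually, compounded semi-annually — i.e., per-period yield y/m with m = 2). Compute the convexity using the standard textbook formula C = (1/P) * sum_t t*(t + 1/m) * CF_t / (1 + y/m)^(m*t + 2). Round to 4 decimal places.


Coupon per period c = face * coupon_rate / m = 2.600000
Periods per year m = 2; per-period yield y/m = 0.042500
Number of cashflows N = 4
Cashflows (t years, CF_t, discount factor 1/(1+y/m)^(m*t), PV):
  t = 0.5000: CF_t = 2.600000, DF = 0.959233, PV = 2.494005
  t = 1.0000: CF_t = 2.600000, DF = 0.920127, PV = 2.392331
  t = 1.5000: CF_t = 2.600000, DF = 0.882616, PV = 2.294802
  t = 2.0000: CF_t = 102.600000, DF = 0.846634, PV = 86.864656
Price P = sum_t PV_t = 94.045794
Convexity numerator sum_t t*(t + 1/m) * CF_t / (1+y/m)^(m*t + 2):
  t = 0.5000: term = 1.147401
  t = 1.0000: term = 3.301873
  t = 1.5000: term = 6.334528
  t = 2.0000: term = 399.632669
Convexity = (1/P) * sum = 410.416471 / 94.045794 = 4.364007

Answer: Convexity = 4.3640


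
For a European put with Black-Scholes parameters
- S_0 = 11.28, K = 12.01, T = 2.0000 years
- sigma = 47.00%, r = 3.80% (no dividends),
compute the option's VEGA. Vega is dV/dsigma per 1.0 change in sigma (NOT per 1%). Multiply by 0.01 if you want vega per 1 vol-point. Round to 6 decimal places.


d1 = 0.3523371819; d2 = -0.3123431924
phi(d1) = 0.3749324967; exp(-qT) = 1.0000000000; exp(-rT) = 0.9268162066
Vega = S * exp(-qT) * phi(d1) * sqrt(T) = 11.2800 * 1.0000000000 * 0.3749324967 * 1.4142135624 = 5.981047

Answer: Vega = 5.981047


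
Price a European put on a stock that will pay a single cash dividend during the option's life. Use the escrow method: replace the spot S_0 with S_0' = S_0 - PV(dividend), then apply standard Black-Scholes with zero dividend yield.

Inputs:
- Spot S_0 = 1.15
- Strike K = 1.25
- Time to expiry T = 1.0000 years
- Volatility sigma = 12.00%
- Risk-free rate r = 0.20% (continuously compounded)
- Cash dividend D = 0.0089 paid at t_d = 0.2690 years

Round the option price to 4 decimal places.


Answer: Price = 0.1254

Derivation:
PV(D) = D * exp(-r * t_d) = 0.0089 * 0.99946214 = 0.00889521
S_0' = S_0 - PV(D) = 1.1500 - 0.00889521 = 1.14110479
d1 = (ln(S_0'/K) + (r + sigma^2/2)*T) / (sigma*sqrt(T)) = -0.68288872
d2 = d1 - sigma*sqrt(T) = -0.80288872
exp(-rT) = 0.99800200
N(-d1) = 0.75266142; N(-d2) = 0.78898047
P = K * exp(-rT) * N(-d2) - S_0' * N(-d1) = 1.2500 * 0.99800200 * 0.78898047 - 1.14110479 * 0.75266142 = 0.1254


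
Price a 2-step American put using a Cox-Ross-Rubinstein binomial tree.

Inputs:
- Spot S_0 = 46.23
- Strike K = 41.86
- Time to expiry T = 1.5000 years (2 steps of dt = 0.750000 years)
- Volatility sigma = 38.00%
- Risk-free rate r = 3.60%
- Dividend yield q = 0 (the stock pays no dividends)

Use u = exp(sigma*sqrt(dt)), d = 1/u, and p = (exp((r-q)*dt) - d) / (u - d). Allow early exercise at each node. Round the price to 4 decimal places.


Answer: Price = V(0,0) = 4.9643

Derivation:
dt = T/N = 0.750000
u = exp(sigma*sqrt(dt)) = 1.389702; d = 1/u = 0.719579
p = (exp((r-q)*dt) - d) / (u - d) = 0.459302
Discount per step: exp(-r*dt) = 0.973361
Stock lattice S(k, i) with i counting down-moves:
  k=0: S(0,0) = 46.2300
  k=1: S(1,0) = 64.2459; S(1,1) = 33.2661
  k=2: S(2,0) = 89.2827; S(2,1) = 46.2300; S(2,2) = 23.9376
Terminal payoffs V(N, i) = max(K - S_T, 0):
  V(2,0) = 0.000000; V(2,1) = 0.000000; V(2,2) = 17.922419
Backward induction: V(k, i) = exp(-r*dt) * [p * V(k+1, i) + (1-p) * V(k+1, i+1)]; then take max(V_cont, immediate exercise) for American.
  V(1,0) = exp(-r*dt) * [p*0.000000 + (1-p)*0.000000] = 0.000000; exercise = 0.000000; V(1,0) = max -> 0.000000
  V(1,1) = exp(-r*dt) * [p*0.000000 + (1-p)*17.922419] = 9.432469; exercise = 8.593886; V(1,1) = max -> 9.432469
  V(0,0) = exp(-r*dt) * [p*0.000000 + (1-p)*9.432469] = 4.964256; exercise = 0.000000; V(0,0) = max -> 4.964256


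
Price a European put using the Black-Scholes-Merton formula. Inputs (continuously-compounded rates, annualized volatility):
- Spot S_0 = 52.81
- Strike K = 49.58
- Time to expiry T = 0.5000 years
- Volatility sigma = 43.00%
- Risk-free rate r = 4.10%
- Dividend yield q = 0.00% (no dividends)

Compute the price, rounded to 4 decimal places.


d1 = (ln(S/K) + (r - q + 0.5*sigma^2) * T) / (sigma * sqrt(T)) = 0.42702027
d2 = d1 - sigma * sqrt(T) = 0.12296436
exp(-rT) = 0.97970870; exp(-qT) = 1.00000000
P = K * exp(-rT) * N(-d2) - S_0 * exp(-qT) * N(-d1)
N(-d1) = 0.33468228; N(-d2) = 0.45106766
P = 49.5800 * 0.97970870 * 0.45106766 - 52.8100 * 1.00000000 * 0.33468228 = 4.2356

Answer: Price = 4.2356


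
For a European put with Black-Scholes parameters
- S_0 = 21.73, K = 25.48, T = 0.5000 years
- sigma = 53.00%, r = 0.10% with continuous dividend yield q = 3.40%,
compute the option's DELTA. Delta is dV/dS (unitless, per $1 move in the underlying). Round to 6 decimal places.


Answer: Delta = -0.600518

Derivation:
d1 = -0.2814419378; d2 = -0.6562085318
phi(d1) = 0.3834510466; exp(-qT) = 0.9831436846; exp(-rT) = 0.9995001250
N(-d1) = 0.6108142721
Delta = -exp(-qT) * N(-d1) = -0.9831436846 * 0.6108142721 = -0.600518


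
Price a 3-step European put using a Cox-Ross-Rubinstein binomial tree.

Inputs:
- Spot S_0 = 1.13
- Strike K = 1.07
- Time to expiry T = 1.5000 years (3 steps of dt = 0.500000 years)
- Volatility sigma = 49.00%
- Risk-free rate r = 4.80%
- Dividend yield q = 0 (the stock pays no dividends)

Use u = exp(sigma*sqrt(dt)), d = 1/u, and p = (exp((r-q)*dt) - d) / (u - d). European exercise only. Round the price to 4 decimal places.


Answer: Price = V(0,0) = 0.2077

Derivation:
dt = T/N = 0.500000
u = exp(sigma*sqrt(dt)) = 1.414084; d = 1/u = 0.707171
p = (exp((r-q)*dt) - d) / (u - d) = 0.448597
Discount per step: exp(-r*dt) = 0.976286
Stock lattice S(k, i) with i counting down-moves:
  k=0: S(0,0) = 1.1300
  k=1: S(1,0) = 1.5979; S(1,1) = 0.7991
  k=2: S(2,0) = 2.2596; S(2,1) = 1.1300; S(2,2) = 0.5651
  k=3: S(3,0) = 3.1952; S(3,1) = 1.5979; S(3,2) = 0.7991; S(3,3) = 0.3996
Terminal payoffs V(N, i) = max(K - S_T, 0):
  V(3,0) = 0.000000; V(3,1) = 0.000000; V(3,2) = 0.270896; V(3,3) = 0.670375
Backward induction: V(k, i) = exp(-r*dt) * [p * V(k+1, i) + (1-p) * V(k+1, i+1)].
  V(2,0) = exp(-r*dt) * [p*0.000000 + (1-p)*0.000000] = 0.000000
  V(2,1) = exp(-r*dt) * [p*0.000000 + (1-p)*0.270896] = 0.145831
  V(2,2) = exp(-r*dt) * [p*0.270896 + (1-p)*0.670375] = 0.479523
  V(1,0) = exp(-r*dt) * [p*0.000000 + (1-p)*0.145831] = 0.078505
  V(1,1) = exp(-r*dt) * [p*0.145831 + (1-p)*0.479523] = 0.322008
  V(0,0) = exp(-r*dt) * [p*0.078505 + (1-p)*0.322008] = 0.207727


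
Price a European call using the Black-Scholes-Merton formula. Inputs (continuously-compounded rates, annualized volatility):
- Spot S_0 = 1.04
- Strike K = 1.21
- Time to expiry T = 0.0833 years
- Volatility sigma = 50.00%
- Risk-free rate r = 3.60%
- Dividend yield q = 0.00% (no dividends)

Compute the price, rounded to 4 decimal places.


Answer: Price = 0.0127

Derivation:
d1 = (ln(S/K) + (r - q + 0.5*sigma^2) * T) / (sigma * sqrt(T)) = -0.95620257
d2 = d1 - sigma * sqrt(T) = -1.10051126
exp(-rT) = 0.99700569; exp(-qT) = 1.00000000
C = S_0 * exp(-qT) * N(d1) - K * exp(-rT) * N(d2)
N(d1) = 0.16948495; N(d2) = 0.13555471
C = 1.0400 * 1.00000000 * 0.16948495 - 1.2100 * 0.99700569 * 0.13555471 = 0.0127


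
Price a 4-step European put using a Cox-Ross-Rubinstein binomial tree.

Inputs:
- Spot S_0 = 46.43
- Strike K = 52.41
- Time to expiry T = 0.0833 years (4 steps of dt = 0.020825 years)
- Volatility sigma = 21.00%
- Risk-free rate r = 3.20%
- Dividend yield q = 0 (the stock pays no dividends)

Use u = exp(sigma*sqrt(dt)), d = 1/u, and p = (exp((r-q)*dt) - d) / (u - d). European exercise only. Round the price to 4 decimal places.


Answer: Price = V(0,0) = 5.8407

Derivation:
dt = T/N = 0.020825
u = exp(sigma*sqrt(dt)) = 1.030769; d = 1/u = 0.970150
p = (exp((r-q)*dt) - d) / (u - d) = 0.503421
Discount per step: exp(-r*dt) = 0.999334
Stock lattice S(k, i) with i counting down-moves:
  k=0: S(0,0) = 46.4300
  k=1: S(1,0) = 47.8586; S(1,1) = 45.0441
  k=2: S(2,0) = 49.3311; S(2,1) = 46.4300; S(2,2) = 43.6995
  k=3: S(3,0) = 50.8490; S(3,1) = 47.8586; S(3,2) = 45.0441; S(3,3) = 42.3950
  k=4: S(4,0) = 52.4135; S(4,1) = 49.3311; S(4,2) = 46.4300; S(4,3) = 43.6995; S(4,4) = 41.1295
Terminal payoffs V(N, i) = max(K - S_T, 0):
  V(4,0) = 0.000000; V(4,1) = 3.078863; V(4,2) = 5.980000; V(4,3) = 8.710522; V(4,4) = 11.280464
Backward induction: V(k, i) = exp(-r*dt) * [p * V(k+1, i) + (1-p) * V(k+1, i+1)].
  V(3,0) = exp(-r*dt) * [p*0.000000 + (1-p)*3.078863] = 1.527879
  V(3,1) = exp(-r*dt) * [p*3.078863 + (1-p)*5.980000] = 4.516495
  V(3,2) = exp(-r*dt) * [p*5.980000 + (1-p)*8.710522] = 7.331032
  V(3,3) = exp(-r*dt) * [p*8.710522 + (1-p)*11.280464] = 9.980048
  V(2,0) = exp(-r*dt) * [p*1.527879 + (1-p)*4.516495] = 3.009956
  V(2,1) = exp(-r*dt) * [p*4.516495 + (1-p)*7.331032] = 5.910194
  V(2,2) = exp(-r*dt) * [p*7.331032 + (1-p)*9.980048] = 8.640717
  V(1,0) = exp(-r*dt) * [p*3.009956 + (1-p)*5.910194] = 4.447188
  V(1,1) = exp(-r*dt) * [p*5.910194 + (1-p)*8.640717] = 7.261273
  V(0,0) = exp(-r*dt) * [p*4.447188 + (1-p)*7.261273] = 5.840709


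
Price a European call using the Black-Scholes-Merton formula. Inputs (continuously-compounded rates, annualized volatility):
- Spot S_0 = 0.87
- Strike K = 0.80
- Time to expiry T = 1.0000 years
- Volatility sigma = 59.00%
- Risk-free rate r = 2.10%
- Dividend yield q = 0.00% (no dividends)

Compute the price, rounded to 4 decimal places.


d1 = (ln(S/K) + (r - q + 0.5*sigma^2) * T) / (sigma * sqrt(T)) = 0.47276523
d2 = d1 - sigma * sqrt(T) = -0.11723477
exp(-rT) = 0.97921896; exp(-qT) = 1.00000000
C = S_0 * exp(-qT) * N(d1) - K * exp(-rT) * N(d2)
N(d1) = 0.68180966; N(d2) = 0.45333701
C = 0.8700 * 1.00000000 * 0.68180966 - 0.8000 * 0.97921896 * 0.45333701 = 0.2380

Answer: Price = 0.2380


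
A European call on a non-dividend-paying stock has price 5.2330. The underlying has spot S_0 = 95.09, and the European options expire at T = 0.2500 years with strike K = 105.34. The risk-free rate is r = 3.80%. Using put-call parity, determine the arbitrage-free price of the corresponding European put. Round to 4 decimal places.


Answer: Put price = 14.4870

Derivation:
Put-call parity: C - P = S_0 * exp(-qT) - K * exp(-rT).
S_0 * exp(-qT) = 95.0900 * 1.00000000 = 95.09000000
K * exp(-rT) = 105.3400 * 0.99054498 = 104.34400845
P = C - S*exp(-qT) + K*exp(-rT)
P = 5.2330 - 95.09000000 + 104.34400845 = 14.4870


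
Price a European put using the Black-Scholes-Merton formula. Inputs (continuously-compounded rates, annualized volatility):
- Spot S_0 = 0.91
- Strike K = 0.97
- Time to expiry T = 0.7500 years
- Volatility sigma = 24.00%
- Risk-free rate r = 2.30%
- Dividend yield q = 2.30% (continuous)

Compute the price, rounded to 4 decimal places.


Answer: Price = 0.1095

Derivation:
d1 = (ln(S/K) + (r - q + 0.5*sigma^2) * T) / (sigma * sqrt(T)) = -0.20328249
d2 = d1 - sigma * sqrt(T) = -0.41112859
exp(-rT) = 0.98289793; exp(-qT) = 0.98289793
P = K * exp(-rT) * N(-d2) - S_0 * exp(-qT) * N(-d1)
N(-d1) = 0.58054288; N(-d2) = 0.65951088
P = 0.9700 * 0.98289793 * 0.65951088 - 0.9100 * 0.98289793 * 0.58054288 = 0.1095


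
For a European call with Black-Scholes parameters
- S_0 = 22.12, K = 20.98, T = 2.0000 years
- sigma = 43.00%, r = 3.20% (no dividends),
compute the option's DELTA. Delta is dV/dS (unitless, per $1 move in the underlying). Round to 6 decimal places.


Answer: Delta = 0.690162

Derivation:
d1 = 0.4963109709; d2 = -0.1118008609
phi(d1) = 0.3527129156; exp(-qT) = 1.0000000000; exp(-rT) = 0.9380049995
N(d1) = 0.6901624865
Delta = exp(-qT) * N(d1) = 1.0000000000 * 0.6901624865 = 0.690162


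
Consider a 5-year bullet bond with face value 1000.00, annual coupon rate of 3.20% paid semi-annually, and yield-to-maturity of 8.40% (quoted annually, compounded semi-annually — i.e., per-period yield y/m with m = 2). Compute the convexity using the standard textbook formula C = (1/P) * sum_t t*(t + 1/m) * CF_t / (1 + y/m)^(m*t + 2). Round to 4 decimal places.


Answer: Convexity = 22.7096

Derivation:
Coupon per period c = face * coupon_rate / m = 16.000000
Periods per year m = 2; per-period yield y/m = 0.042000
Number of cashflows N = 10
Cashflows (t years, CF_t, discount factor 1/(1+y/m)^(m*t), PV):
  t = 0.5000: CF_t = 16.000000, DF = 0.959693, PV = 15.355086
  t = 1.0000: CF_t = 16.000000, DF = 0.921010, PV = 14.736167
  t = 1.5000: CF_t = 16.000000, DF = 0.883887, PV = 14.142195
  t = 2.0000: CF_t = 16.000000, DF = 0.848260, PV = 13.572164
  t = 2.5000: CF_t = 16.000000, DF = 0.814069, PV = 13.025110
  t = 3.0000: CF_t = 16.000000, DF = 0.781257, PV = 12.500105
  t = 3.5000: CF_t = 16.000000, DF = 0.749766, PV = 11.996262
  t = 4.0000: CF_t = 16.000000, DF = 0.719545, PV = 11.512728
  t = 4.5000: CF_t = 16.000000, DF = 0.690543, PV = 11.048683
  t = 5.0000: CF_t = 1016.000000, DF = 0.662709, PV = 673.312254
Price P = sum_t PV_t = 791.200754
Convexity numerator sum_t t*(t + 1/m) * CF_t / (1+y/m)^(m*t + 2):
  t = 0.5000: term = 7.071098
  t = 1.0000: term = 20.358246
  t = 1.5000: term = 39.075329
  t = 2.0000: term = 62.500526
  t = 2.5000: term = 89.971967
  t = 3.0000: term = 120.883640
  t = 3.5000: term = 154.681562
  t = 4.0000: term = 190.860166
  t = 4.5000: term = 228.958933
  t = 5.0000: term = 17053.509765
Convexity = (1/P) * sum = 17967.871231 / 791.200754 = 22.709623


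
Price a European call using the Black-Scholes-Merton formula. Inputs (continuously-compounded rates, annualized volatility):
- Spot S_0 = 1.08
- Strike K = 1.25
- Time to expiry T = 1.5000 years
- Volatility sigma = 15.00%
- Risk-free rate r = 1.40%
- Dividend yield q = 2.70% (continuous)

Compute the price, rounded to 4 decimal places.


Answer: Price = 0.0207

Derivation:
d1 = (ln(S/K) + (r - q + 0.5*sigma^2) * T) / (sigma * sqrt(T)) = -0.81000549
d2 = d1 - sigma * sqrt(T) = -0.99371722
exp(-rT) = 0.97921896; exp(-qT) = 0.96030916
C = S_0 * exp(-qT) * N(d1) - K * exp(-rT) * N(d2)
N(d1) = 0.20896851; N(d2) = 0.16018028
C = 1.0800 * 0.96030916 * 0.20896851 - 1.2500 * 0.97921896 * 0.16018028 = 0.0207


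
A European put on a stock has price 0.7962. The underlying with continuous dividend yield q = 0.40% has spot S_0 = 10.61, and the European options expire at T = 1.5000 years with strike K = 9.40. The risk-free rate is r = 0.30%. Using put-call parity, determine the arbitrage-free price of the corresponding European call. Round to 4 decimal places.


Answer: Call price = 1.9849

Derivation:
Put-call parity: C - P = S_0 * exp(-qT) - K * exp(-rT).
S_0 * exp(-qT) = 10.6100 * 0.99401796 = 10.54653060
K * exp(-rT) = 9.4000 * 0.99551011 = 9.35779503
C = P + S*exp(-qT) - K*exp(-rT)
C = 0.7962 + 10.54653060 - 9.35779503 = 1.9849


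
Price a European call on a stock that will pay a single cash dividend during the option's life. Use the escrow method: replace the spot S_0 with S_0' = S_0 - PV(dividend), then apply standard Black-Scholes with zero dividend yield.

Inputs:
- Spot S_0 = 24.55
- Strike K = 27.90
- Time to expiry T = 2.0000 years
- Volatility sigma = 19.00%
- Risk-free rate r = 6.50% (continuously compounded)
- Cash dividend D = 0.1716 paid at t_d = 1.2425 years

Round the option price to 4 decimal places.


Answer: Price = 2.5593

Derivation:
PV(D) = D * exp(-r * t_d) = 0.1716 * 0.92241274 = 0.15828603
S_0' = S_0 - PV(D) = 24.5500 - 0.15828603 = 24.39171397
d1 = (ln(S_0'/K) + (r + sigma^2/2)*T) / (sigma*sqrt(T)) = 0.11803769
d2 = d1 - sigma*sqrt(T) = -0.15066289
exp(-rT) = 0.87809543
N(d1) = 0.54698110; N(d2) = 0.44012082
C = S_0' * N(d1) - K * exp(-rT) * N(d2) = 24.39171397 * 0.54698110 - 27.9000 * 0.87809543 * 0.44012082 = 2.5593


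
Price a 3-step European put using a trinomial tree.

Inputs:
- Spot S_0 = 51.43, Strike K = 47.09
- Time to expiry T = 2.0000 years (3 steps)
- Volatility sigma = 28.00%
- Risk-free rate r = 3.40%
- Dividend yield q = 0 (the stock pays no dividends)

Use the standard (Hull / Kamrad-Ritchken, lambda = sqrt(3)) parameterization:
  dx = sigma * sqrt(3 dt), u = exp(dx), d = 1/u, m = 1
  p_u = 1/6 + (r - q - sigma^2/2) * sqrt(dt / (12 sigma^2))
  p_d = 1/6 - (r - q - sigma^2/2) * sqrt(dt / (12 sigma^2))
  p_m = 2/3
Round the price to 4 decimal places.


Answer: Price = V(0,0) = 4.2720

Derivation:
dt = T/N = 0.666667; dx = sigma*sqrt(3*dt) = 0.395980
u = exp(dx) = 1.485839; d = 1/u = 0.673020
p_u = 0.162289, p_m = 0.666667, p_d = 0.171044
Discount per step: exp(-r*dt) = 0.977588
Stock lattice S(k, j) with j the centered position index:
  k=0: S(0,+0) = 51.4300
  k=1: S(1,-1) = 34.6134; S(1,+0) = 51.4300; S(1,+1) = 76.4167
  k=2: S(2,-2) = 23.2955; S(2,-1) = 34.6134; S(2,+0) = 51.4300; S(2,+1) = 76.4167; S(2,+2) = 113.5430
  k=3: S(3,-3) = 15.6784; S(3,-2) = 23.2955; S(3,-1) = 34.6134; S(3,+0) = 51.4300; S(3,+1) = 76.4167; S(3,+2) = 113.5430; S(3,+3) = 168.7066
Terminal payoffs V(N, j) = max(K - S_T, 0):
  V(3,-3) = 31.411627; V(3,-2) = 23.794457; V(3,-1) = 12.476566; V(3,+0) = 0.000000; V(3,+1) = 0.000000; V(3,+2) = 0.000000; V(3,+3) = 0.000000
Backward induction: V(k, j) = exp(-r*dt) * [p_u * V(k+1, j+1) + p_m * V(k+1, j) + p_d * V(k+1, j-1)]
  V(2,-2) = exp(-r*dt) * [p_u*12.476566 + p_m*23.794457 + p_d*31.411627] = 22.739246
  V(2,-1) = exp(-r*dt) * [p_u*0.000000 + p_m*12.476566 + p_d*23.794457] = 12.109982
  V(2,+0) = exp(-r*dt) * [p_u*0.000000 + p_m*0.000000 + p_d*12.476566] = 2.086214
  V(2,+1) = exp(-r*dt) * [p_u*0.000000 + p_m*0.000000 + p_d*0.000000] = 0.000000
  V(2,+2) = exp(-r*dt) * [p_u*0.000000 + p_m*0.000000 + p_d*0.000000] = 0.000000
  V(1,-1) = exp(-r*dt) * [p_u*2.086214 + p_m*12.109982 + p_d*22.739246] = 12.025610
  V(1,+0) = exp(-r*dt) * [p_u*0.000000 + p_m*2.086214 + p_d*12.109982] = 3.384557
  V(1,+1) = exp(-r*dt) * [p_u*0.000000 + p_m*0.000000 + p_d*2.086214] = 0.348837
  V(0,+0) = exp(-r*dt) * [p_u*0.348837 + p_m*3.384557 + p_d*12.025610] = 4.271955


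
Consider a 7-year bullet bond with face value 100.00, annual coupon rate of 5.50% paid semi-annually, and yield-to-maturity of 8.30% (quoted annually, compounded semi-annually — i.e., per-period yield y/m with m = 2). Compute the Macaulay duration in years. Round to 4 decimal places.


Coupon per period c = face * coupon_rate / m = 2.750000
Periods per year m = 2; per-period yield y/m = 0.041500
Number of cashflows N = 14
Cashflows (t years, CF_t, discount factor 1/(1+y/m)^(m*t), PV):
  t = 0.5000: CF_t = 2.750000, DF = 0.960154, PV = 2.640422
  t = 1.0000: CF_t = 2.750000, DF = 0.921895, PV = 2.535211
  t = 1.5000: CF_t = 2.750000, DF = 0.885161, PV = 2.434192
  t = 2.0000: CF_t = 2.750000, DF = 0.849890, PV = 2.337198
  t = 2.5000: CF_t = 2.750000, DF = 0.816025, PV = 2.244070
  t = 3.0000: CF_t = 2.750000, DF = 0.783510, PV = 2.154652
  t = 3.5000: CF_t = 2.750000, DF = 0.752290, PV = 2.068797
  t = 4.0000: CF_t = 2.750000, DF = 0.722314, PV = 1.986362
  t = 4.5000: CF_t = 2.750000, DF = 0.693532, PV = 1.907213
  t = 5.0000: CF_t = 2.750000, DF = 0.665897, PV = 1.831218
  t = 5.5000: CF_t = 2.750000, DF = 0.639364, PV = 1.758250
  t = 6.0000: CF_t = 2.750000, DF = 0.613887, PV = 1.688190
  t = 6.5000: CF_t = 2.750000, DF = 0.589426, PV = 1.620922
  t = 7.0000: CF_t = 102.750000, DF = 0.565940, PV = 58.150304
Price P = sum_t PV_t = 85.357002
Macaulay numerator sum_t t * PV_t:
  t * PV_t at t = 0.5000: 1.320211
  t * PV_t at t = 1.0000: 2.535211
  t * PV_t at t = 1.5000: 3.651288
  t * PV_t at t = 2.0000: 4.674397
  t * PV_t at t = 2.5000: 5.610174
  t * PV_t at t = 3.0000: 6.463955
  t * PV_t at t = 3.5000: 7.240788
  t * PV_t at t = 4.0000: 7.945450
  t * PV_t at t = 4.5000: 8.582459
  t * PV_t at t = 5.0000: 9.156088
  t * PV_t at t = 5.5000: 9.670376
  t * PV_t at t = 6.0000: 10.129142
  t * PV_t at t = 6.5000: 10.535993
  t * PV_t at t = 7.0000: 407.052129
Macaulay duration D = (sum_t t * PV_t) / P = 494.567661 / 85.357002 = 5.794108

Answer: Macaulay duration = 5.7941 years


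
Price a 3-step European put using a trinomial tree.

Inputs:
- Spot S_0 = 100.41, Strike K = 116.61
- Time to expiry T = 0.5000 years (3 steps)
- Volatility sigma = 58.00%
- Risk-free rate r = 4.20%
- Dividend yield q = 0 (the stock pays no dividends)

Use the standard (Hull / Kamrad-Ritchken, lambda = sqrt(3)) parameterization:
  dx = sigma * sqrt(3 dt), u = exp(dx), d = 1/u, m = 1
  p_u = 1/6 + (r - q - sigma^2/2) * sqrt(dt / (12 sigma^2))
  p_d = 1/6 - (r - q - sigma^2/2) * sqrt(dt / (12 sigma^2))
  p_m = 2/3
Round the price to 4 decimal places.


Answer: Price = V(0,0) = 25.5877

Derivation:
dt = T/N = 0.166667; dx = sigma*sqrt(3*dt) = 0.410122
u = exp(dx) = 1.507002; d = 1/u = 0.663569
p_u = 0.141024, p_m = 0.666667, p_d = 0.192309
Discount per step: exp(-r*dt) = 0.993024
Stock lattice S(k, j) with j the centered position index:
  k=0: S(0,+0) = 100.4100
  k=1: S(1,-1) = 66.6290; S(1,+0) = 100.4100; S(1,+1) = 151.3180
  k=2: S(2,-2) = 44.2130; S(2,-1) = 66.6290; S(2,+0) = 100.4100; S(2,+1) = 151.3180; S(2,+2) = 228.0365
  k=3: S(3,-3) = 29.3384; S(3,-2) = 44.2130; S(3,-1) = 66.6290; S(3,+0) = 100.4100; S(3,+1) = 151.3180; S(3,+2) = 228.0365; S(3,+3) = 343.6513
Terminal payoffs V(N, j) = max(K - S_T, 0):
  V(3,-3) = 87.271636; V(3,-2) = 72.397041; V(3,-1) = 49.981003; V(3,+0) = 16.200000; V(3,+1) = 0.000000; V(3,+2) = 0.000000; V(3,+3) = 0.000000
Backward induction: V(k, j) = exp(-r*dt) * [p_u * V(k+1, j+1) + p_m * V(k+1, j) + p_d * V(k+1, j-1)]
  V(2,-2) = exp(-r*dt) * [p_u*49.981003 + p_m*72.397041 + p_d*87.271636] = 71.593457
  V(2,-1) = exp(-r*dt) * [p_u*16.200000 + p_m*49.981003 + p_d*72.397041] = 49.182406
  V(2,+0) = exp(-r*dt) * [p_u*0.000000 + p_m*16.200000 + p_d*49.981003] = 20.269435
  V(2,+1) = exp(-r*dt) * [p_u*0.000000 + p_m*0.000000 + p_d*16.200000] = 3.093681
  V(2,+2) = exp(-r*dt) * [p_u*0.000000 + p_m*0.000000 + p_d*0.000000] = 0.000000
  V(1,-1) = exp(-r*dt) * [p_u*20.269435 + p_m*49.182406 + p_d*71.593457] = 49.070147
  V(1,+0) = exp(-r*dt) * [p_u*3.093681 + p_m*20.269435 + p_d*49.182406] = 23.244201
  V(1,+1) = exp(-r*dt) * [p_u*0.000000 + p_m*3.093681 + p_d*20.269435] = 5.918881
  V(0,+0) = exp(-r*dt) * [p_u*5.918881 + p_m*23.244201 + p_d*49.070147] = 25.587748


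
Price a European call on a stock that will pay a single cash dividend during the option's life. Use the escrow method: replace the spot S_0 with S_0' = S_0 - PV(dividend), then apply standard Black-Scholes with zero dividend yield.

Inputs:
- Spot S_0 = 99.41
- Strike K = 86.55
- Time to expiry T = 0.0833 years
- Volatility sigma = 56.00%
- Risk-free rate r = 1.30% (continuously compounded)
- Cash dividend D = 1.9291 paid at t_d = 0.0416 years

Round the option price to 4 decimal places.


Answer: Price = 12.9931

Derivation:
PV(D) = D * exp(-r * t_d) = 1.9291 * 0.99945935 = 1.92805702
S_0' = S_0 - PV(D) = 99.4100 - 1.92805702 = 97.48194298
d1 = (ln(S_0'/K) + (r + sigma^2/2)*T) / (sigma*sqrt(T)) = 0.82344074
d2 = d1 - sigma*sqrt(T) = 0.66181500
exp(-rT) = 0.99891769
N(d1) = 0.79487130; N(d2) = 0.74595510
C = S_0' * N(d1) - K * exp(-rT) * N(d2) = 97.48194298 * 0.79487130 - 86.5500 * 0.99891769 * 0.74595510 = 12.9931


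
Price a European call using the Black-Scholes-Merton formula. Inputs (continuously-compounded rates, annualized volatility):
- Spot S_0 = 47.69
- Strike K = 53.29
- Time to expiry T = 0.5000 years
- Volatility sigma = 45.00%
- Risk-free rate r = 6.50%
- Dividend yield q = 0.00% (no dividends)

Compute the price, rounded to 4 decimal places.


Answer: Price = 4.5151

Derivation:
d1 = (ln(S/K) + (r - q + 0.5*sigma^2) * T) / (sigma * sqrt(T)) = -0.08768741
d2 = d1 - sigma * sqrt(T) = -0.40588546
exp(-rT) = 0.96802245; exp(-qT) = 1.00000000
C = S_0 * exp(-qT) * N(d1) - K * exp(-rT) * N(d2)
N(d1) = 0.46506256; N(d2) = 0.34241338
C = 47.6900 * 1.00000000 * 0.46506256 - 53.2900 * 0.96802245 * 0.34241338 = 4.5151


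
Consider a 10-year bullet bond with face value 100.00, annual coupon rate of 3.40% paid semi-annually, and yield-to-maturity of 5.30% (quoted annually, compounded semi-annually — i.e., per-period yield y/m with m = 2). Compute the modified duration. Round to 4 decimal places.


Answer: Modified duration = 8.1969

Derivation:
Coupon per period c = face * coupon_rate / m = 1.700000
Periods per year m = 2; per-period yield y/m = 0.026500
Number of cashflows N = 20
Cashflows (t years, CF_t, discount factor 1/(1+y/m)^(m*t), PV):
  t = 0.5000: CF_t = 1.700000, DF = 0.974184, PV = 1.656113
  t = 1.0000: CF_t = 1.700000, DF = 0.949035, PV = 1.613359
  t = 1.5000: CF_t = 1.700000, DF = 0.924535, PV = 1.571709
  t = 2.0000: CF_t = 1.700000, DF = 0.900667, PV = 1.531134
  t = 2.5000: CF_t = 1.700000, DF = 0.877415, PV = 1.491606
  t = 3.0000: CF_t = 1.700000, DF = 0.854764, PV = 1.453099
  t = 3.5000: CF_t = 1.700000, DF = 0.832698, PV = 1.415586
  t = 4.0000: CF_t = 1.700000, DF = 0.811201, PV = 1.379041
  t = 4.5000: CF_t = 1.700000, DF = 0.790259, PV = 1.343440
  t = 5.0000: CF_t = 1.700000, DF = 0.769858, PV = 1.308758
  t = 5.5000: CF_t = 1.700000, DF = 0.749983, PV = 1.274971
  t = 6.0000: CF_t = 1.700000, DF = 0.730622, PV = 1.242057
  t = 6.5000: CF_t = 1.700000, DF = 0.711760, PV = 1.209992
  t = 7.0000: CF_t = 1.700000, DF = 0.693385, PV = 1.178755
  t = 7.5000: CF_t = 1.700000, DF = 0.675485, PV = 1.148324
  t = 8.0000: CF_t = 1.700000, DF = 0.658047, PV = 1.118679
  t = 8.5000: CF_t = 1.700000, DF = 0.641059, PV = 1.089800
  t = 9.0000: CF_t = 1.700000, DF = 0.624509, PV = 1.061666
  t = 9.5000: CF_t = 1.700000, DF = 0.608387, PV = 1.034258
  t = 10.0000: CF_t = 101.700000, DF = 0.592681, PV = 60.275647
Price P = sum_t PV_t = 85.397994
First compute Macaulay numerator sum_t t * PV_t:
  t * PV_t at t = 0.5000: 0.828057
  t * PV_t at t = 1.0000: 1.613359
  t * PV_t at t = 1.5000: 2.357563
  t * PV_t at t = 2.0000: 3.062267
  t * PV_t at t = 2.5000: 3.729015
  t * PV_t at t = 3.0000: 4.359297
  t * PV_t at t = 3.5000: 4.954551
  t * PV_t at t = 4.0000: 5.516165
  t * PV_t at t = 4.5000: 6.045481
  t * PV_t at t = 5.0000: 6.543791
  t * PV_t at t = 5.5000: 7.012343
  t * PV_t at t = 6.0000: 7.452341
  t * PV_t at t = 6.5000: 7.864948
  t * PV_t at t = 7.0000: 8.251285
  t * PV_t at t = 7.5000: 8.612433
  t * PV_t at t = 8.0000: 8.949436
  t * PV_t at t = 8.5000: 9.263298
  t * PV_t at t = 9.0000: 9.554991
  t * PV_t at t = 9.5000: 9.825449
  t * PV_t at t = 10.0000: 602.756467
Macaulay duration D = 718.552537 / 85.397994 = 8.414162
Modified duration = D / (1 + y/m) = 8.414162 / (1 + 0.026500) = 8.196943
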